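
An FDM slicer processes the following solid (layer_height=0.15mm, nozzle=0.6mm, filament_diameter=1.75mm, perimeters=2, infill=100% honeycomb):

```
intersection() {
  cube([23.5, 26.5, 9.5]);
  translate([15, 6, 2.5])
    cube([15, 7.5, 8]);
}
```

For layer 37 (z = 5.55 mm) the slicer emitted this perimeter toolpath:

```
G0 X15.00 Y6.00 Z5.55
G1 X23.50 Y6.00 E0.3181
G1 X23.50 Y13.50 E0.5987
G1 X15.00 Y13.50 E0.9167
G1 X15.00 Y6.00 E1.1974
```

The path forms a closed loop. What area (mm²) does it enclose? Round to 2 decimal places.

Apply the shoelace formula to the sequence of (X, Y) vertices; enclosed area = 63.75 mm².

63.75 mm²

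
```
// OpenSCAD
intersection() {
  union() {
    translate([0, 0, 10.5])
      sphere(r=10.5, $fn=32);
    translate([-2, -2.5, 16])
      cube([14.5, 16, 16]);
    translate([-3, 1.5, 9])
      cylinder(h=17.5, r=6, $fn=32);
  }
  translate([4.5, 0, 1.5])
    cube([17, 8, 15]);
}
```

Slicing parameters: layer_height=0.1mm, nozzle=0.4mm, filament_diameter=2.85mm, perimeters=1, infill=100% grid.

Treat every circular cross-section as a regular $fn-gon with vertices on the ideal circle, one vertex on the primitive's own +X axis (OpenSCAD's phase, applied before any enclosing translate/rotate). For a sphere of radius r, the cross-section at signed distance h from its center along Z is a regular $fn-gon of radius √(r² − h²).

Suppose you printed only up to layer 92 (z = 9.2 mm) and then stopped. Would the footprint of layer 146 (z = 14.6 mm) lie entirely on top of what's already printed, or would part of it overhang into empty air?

Compare the two slices. At z = 9.2: the r=10.5 sphere slices to a regular 32-gon of circumradius 10.419 (√(r²−h²) with h=1.3 from center) (area = (32/2)·10.419²·sin(360°/32) = 338.86 mm²); the cube at (-2, -2.5) is not intersected at this z (z outside [16, 32]); the r=6 cylinder at (-3, 1.5) contributes a regular 32-gon of circumradius 6 (area = (32/2)·6.000²·sin(360°/32) = 112.37 mm²); Merging all regions: the r=6 cylinder at (-3, 1.5) lies entirely inside the r=10.5 sphere, so the union is just the r=10.5 sphere — area = 338.86 mm²; the cube at (4.5, 0) (footprint 17×8) is included at this height (area 136.00 mm²); After intersecting: the 17×8 cube at (4.5, 0) partially overlaps that combined region; clipping to the common part keeps 37.91 mm² — area = 37.91 mm². At z = 14.6: the r=10.5 sphere slices to a regular 32-gon of circumradius 9.666 (√(r²−h²) with h=4.1 from center) (area = (32/2)·9.666²·sin(360°/32) = 291.67 mm²); the cube at (-2, -2.5) is absent (z outside [16, 32]); the r=6 cylinder at (-3, 1.5) gives a regular 32-gon of circumradius 6 (constant along its height) (area = (32/2)·6.000²·sin(360°/32) = 112.37 mm²); Combining (union): the r=6 cylinder at (-3, 1.5) lies entirely inside the r=10.5 sphere, so the union is just the r=10.5 sphere — area = 291.67 mm²; the cube at (4.5, 0) (footprint 17×8) is included at this height (area 136.00 mm²); After intersecting: the 17×8 cube at (4.5, 0) partially overlaps the result so far; clipping to the common part keeps 30.95 mm² — area = 30.95 mm². Checking containment: the cross-section at z = 14.6 is a subset of the cross-section at z = 9.2.

entirely on top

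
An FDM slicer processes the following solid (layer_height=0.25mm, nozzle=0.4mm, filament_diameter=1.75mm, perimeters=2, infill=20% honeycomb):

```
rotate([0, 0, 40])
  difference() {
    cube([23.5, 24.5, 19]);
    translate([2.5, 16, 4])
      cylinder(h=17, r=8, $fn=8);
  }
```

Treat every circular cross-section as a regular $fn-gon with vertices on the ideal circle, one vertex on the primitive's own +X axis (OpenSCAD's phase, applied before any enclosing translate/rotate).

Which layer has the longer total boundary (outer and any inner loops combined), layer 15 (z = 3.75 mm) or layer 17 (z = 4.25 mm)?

Layer 15 (z = 3.75): the cube is present — its section is the full 23.5×24.5 rectangle (perimeter 96.00 mm); the cylinder at (2.5, 16) is absent (z outside [4, 21]); Taking the first minus the rest: none of the subtracted shapes is present at this height, so the 23.5×24.5 cube is unchanged — boundary = 96.00 mm; (rotated 40° about Z; rotation is an isometry so areas/perimeters/island counts are preserved). So its perimeter = 96.00 mm. Layer 17 (z = 4.25): the cube is present — its section is the full 23.5×24.5 rectangle (perimeter 96.00 mm); the cylinder at (2.5, 16): section is a regular 8-gon, circumradius r=8 (perimeter = 2·8·8.000·sin(180°/8) = 48.98 mm); After the difference (first − rest): starting from the 23.5×24.5 cube, the r=8 cylinder at (2.5, 16) partially overlaps it — only the 127.92 mm² overlap (of its 181.02 mm²) is removed, clipping the outline — boundary = 111.97 mm; (rotated 40° about Z; rotation is an isometry so areas/perimeters/island counts are preserved). So its perimeter = 111.97 mm. Layer 17 is larger (111.97 vs 96.00 mm).

layer 17 (z = 4.25 mm)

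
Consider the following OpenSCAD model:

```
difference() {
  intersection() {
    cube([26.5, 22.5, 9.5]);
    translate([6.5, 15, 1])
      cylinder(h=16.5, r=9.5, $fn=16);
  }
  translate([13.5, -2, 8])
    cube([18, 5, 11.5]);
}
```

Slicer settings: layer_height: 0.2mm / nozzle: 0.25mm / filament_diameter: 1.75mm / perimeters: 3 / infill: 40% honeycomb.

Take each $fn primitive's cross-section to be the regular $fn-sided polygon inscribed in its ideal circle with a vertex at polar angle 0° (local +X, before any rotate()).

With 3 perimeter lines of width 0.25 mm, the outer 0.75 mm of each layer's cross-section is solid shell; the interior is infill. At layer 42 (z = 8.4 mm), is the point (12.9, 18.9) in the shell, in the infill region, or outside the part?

At z = 8.4 mm: the cube (footprint 26.5×22.5) is included at this height; the r=9.5 cylinder at (6.5, 15) contributes a regular 16-gon of circumradius 9.5; Keeping only the common overlap: the r=9.5 cylinder at (6.5, 15) partially overlaps the 26.5×22.5 cube; clipping to the common part keeps 235.04 mm² — 1 connected region; the cube at (13.5, -2) is present — its section is the full 18×5 rectangle; Taking the first minus the rest: starting from the result so far, the 18×5 cube at (13.5, -2) misses the remaining region (no effect) — 1 connected region. Overall, the cross-section is a single solid region. The nearest boundary edge runs (13.22, 21.72)→(15.28, 18.64); distance from the point to it = 1.83 mm. The point is inside the cross-section and 1.83 mm from the nearest boundary — more than the 0.75 mm shell width (3 × 0.25), so it's in the infill interior.

infill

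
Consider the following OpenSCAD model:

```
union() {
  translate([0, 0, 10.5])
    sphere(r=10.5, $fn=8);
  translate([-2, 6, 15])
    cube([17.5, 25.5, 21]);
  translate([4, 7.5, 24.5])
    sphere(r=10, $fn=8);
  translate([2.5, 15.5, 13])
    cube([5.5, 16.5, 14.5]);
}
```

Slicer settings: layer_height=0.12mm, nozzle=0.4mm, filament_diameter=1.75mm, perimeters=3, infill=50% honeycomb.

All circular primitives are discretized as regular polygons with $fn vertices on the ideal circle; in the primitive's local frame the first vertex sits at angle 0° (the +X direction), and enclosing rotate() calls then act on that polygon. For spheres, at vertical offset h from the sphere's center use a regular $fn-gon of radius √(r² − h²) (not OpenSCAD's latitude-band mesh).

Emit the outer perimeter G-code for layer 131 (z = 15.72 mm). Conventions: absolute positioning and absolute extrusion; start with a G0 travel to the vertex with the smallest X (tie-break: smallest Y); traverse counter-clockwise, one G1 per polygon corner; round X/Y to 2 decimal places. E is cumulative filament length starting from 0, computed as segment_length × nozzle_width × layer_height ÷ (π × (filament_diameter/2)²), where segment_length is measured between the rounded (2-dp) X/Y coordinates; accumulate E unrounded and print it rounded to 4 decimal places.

At z = 15.72 mm: the sphere: section is a regular 8-gon, circumradius = √(r²−h²) = √(10.5²−5.22²) = 9.111; the 17.5×25.5 cube at (-2, 6) contributes its full rectangle; the r=10 sphere at (4, 7.5) contributes a regular 8-gon of circumradius √(10²−8.78²) = 4.787; the cube at (2.5, 15.5) (footprint 5.5×16.5) is included at this height; Taking the union: the regions partially overlap (shared area 168.25 mm²), so overlapping operands fuse into one piece — 1 connected region. The outline is a single polygon with 16 vertices. Extrusion per mm of travel: 0.4 × 0.12 / (π × 0.875²) = 0.019956. Accumulating E over each segment gives final E = 2.4088.

G0 X-9.11 Y0.00 Z15.72
G1 X-6.44 Y-6.44 E0.1391
G1 X0.00 Y-9.11 E0.2782
G1 X6.44 Y-6.44 E0.4174
G1 X9.11 Y0.00 E0.5565
G1 X7.40 Y4.14 E0.6459
G1 X8.17 Y6.00 E0.6861
G1 X15.50 Y6.00 E0.8323
G1 X15.50 Y31.50 E1.3412
G1 X8.00 Y31.50 E1.4909
G1 X8.00 Y32.00 E1.5009
G1 X2.50 Y32.00 E1.6106
G1 X2.50 Y31.50 E1.6206
G1 X-2.00 Y31.50 E1.7104
G1 X-2.00 Y8.28 E2.1738
G1 X-6.44 Y6.44 E2.2697
G1 X-9.11 Y0.00 E2.4088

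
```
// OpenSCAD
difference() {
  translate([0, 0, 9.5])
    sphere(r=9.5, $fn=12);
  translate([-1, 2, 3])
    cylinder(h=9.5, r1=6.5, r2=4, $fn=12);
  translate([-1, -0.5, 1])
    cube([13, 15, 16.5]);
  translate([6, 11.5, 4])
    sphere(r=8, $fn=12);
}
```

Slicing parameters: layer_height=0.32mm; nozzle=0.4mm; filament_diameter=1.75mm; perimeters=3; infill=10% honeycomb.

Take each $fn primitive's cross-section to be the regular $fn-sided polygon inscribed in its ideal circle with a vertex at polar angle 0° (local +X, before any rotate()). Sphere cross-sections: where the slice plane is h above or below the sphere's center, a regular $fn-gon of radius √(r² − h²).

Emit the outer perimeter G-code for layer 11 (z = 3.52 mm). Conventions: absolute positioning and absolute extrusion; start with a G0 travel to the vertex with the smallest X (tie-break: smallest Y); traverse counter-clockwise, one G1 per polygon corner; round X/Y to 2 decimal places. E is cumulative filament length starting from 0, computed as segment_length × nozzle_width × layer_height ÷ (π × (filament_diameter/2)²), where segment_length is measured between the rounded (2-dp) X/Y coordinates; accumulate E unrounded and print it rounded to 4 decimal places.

G0 X-7.38 Y0.00 Z3.52
G1 X-6.39 Y-3.69 E0.2033
G1 X-3.69 Y-6.39 E0.4065
G1 X0.00 Y-7.38 E0.6098
G1 X3.69 Y-6.39 E0.8131
G1 X6.39 Y-3.69 E1.0163
G1 X7.25 Y-0.50 E1.1922
G1 X4.69 Y-0.50 E1.3284
G1 X4.51 Y-1.18 E1.3658
G1 X2.18 Y-3.51 E1.5412
G1 X-1.00 Y-4.36 E1.7163
G1 X-4.18 Y-3.51 E1.8915
G1 X-6.51 Y-1.18 E2.0669
G1 X-7.10 Y1.03 E2.1886
G1 X-7.38 Y0.00 E2.2454

At z = 3.52 mm: the r=9.5 sphere slices to a regular 12-gon of circumradius 7.382 (√(r²−h²) with h=5.98 from center); the cone at (-1, 2) contributes a regular 12-gon of circumradius 6.363 (interpolated between r1=6.5 and r2=4 at t=0.055); the 13×15 cube at (-1, -0.5) contributes its full rectangle; the r=8 sphere at (6, 11.5) contributes a regular 12-gon of circumradius √(8²−0.48²) = 7.986; Subtracting the remaining from the first: starting from the r=9.5 sphere, the cone at (-1, 2) partially overlaps it — only the 109.36 mm² overlap (of its 121.47 mm²) is removed, clipping the outline; the 13×15 cube at (-1, -0.5) partially overlaps it — only the 9.72 mm² overlap (of its 195.00 mm²) is removed, clipping the outline; the r=8 sphere at (6, 11.5) misses the remaining region (no effect) — 1 connected region. The outline is a single polygon with 14 vertices. Extrusion per mm of travel: 0.4 × 0.32 / (π × 0.875²) = 0.053216. Accumulating E over each segment gives final E = 2.2454.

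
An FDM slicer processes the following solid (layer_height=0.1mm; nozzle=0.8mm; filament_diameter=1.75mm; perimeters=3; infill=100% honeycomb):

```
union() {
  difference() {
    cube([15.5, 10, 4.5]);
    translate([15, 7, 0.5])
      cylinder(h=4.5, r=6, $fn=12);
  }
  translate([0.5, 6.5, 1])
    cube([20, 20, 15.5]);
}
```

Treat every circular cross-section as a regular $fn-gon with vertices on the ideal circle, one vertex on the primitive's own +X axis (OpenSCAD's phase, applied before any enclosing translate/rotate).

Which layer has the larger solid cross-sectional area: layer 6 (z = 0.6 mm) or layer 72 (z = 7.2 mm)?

layer 72 (z = 7.2 mm)

Layer 6 (z = 0.6): the cube (footprint 15.5×10) is included at this height (area 155.00 mm²); the r=6 cylinder at (15, 7) gives a regular 12-gon of circumradius 6 (constant along its height) (area = (12/2)·6.000²·sin(360°/12) = 108.00 mm²); After the difference (first − rest): starting from the 15.5×10 cube (155.00 mm²), the r=6 cylinder at (15, 7) partially overlaps it — only the 48.26 mm² overlap (of its 108.00 mm²) is removed, clipping the outline — area = 106.74 mm²; the cube at (0.5, 6.5) is absent (z outside [1, 16.5]); Taking the union: only the result so far is present, so the union is just that shape — area = 106.74 mm². So its area = 106.74 mm². Layer 72 (z = 7.2): the cube does not reach this height (z outside [0, 4.5]); the cylinder at (15, 7) is not intersected at this z (z outside [0.5, 5]); After the difference (first − rest): the first operand is absent here, so nothing remains; the cube at (0.5, 6.5) (footprint 20×20) is included at this height (area 400.00 mm²); Merging all regions: only the 20×20 cube at (0.5, 6.5) is present, so the union is just that shape — area = 400.00 mm². So its area = 400.00 mm². Layer 72 is larger (400.00 vs 106.74 mm²).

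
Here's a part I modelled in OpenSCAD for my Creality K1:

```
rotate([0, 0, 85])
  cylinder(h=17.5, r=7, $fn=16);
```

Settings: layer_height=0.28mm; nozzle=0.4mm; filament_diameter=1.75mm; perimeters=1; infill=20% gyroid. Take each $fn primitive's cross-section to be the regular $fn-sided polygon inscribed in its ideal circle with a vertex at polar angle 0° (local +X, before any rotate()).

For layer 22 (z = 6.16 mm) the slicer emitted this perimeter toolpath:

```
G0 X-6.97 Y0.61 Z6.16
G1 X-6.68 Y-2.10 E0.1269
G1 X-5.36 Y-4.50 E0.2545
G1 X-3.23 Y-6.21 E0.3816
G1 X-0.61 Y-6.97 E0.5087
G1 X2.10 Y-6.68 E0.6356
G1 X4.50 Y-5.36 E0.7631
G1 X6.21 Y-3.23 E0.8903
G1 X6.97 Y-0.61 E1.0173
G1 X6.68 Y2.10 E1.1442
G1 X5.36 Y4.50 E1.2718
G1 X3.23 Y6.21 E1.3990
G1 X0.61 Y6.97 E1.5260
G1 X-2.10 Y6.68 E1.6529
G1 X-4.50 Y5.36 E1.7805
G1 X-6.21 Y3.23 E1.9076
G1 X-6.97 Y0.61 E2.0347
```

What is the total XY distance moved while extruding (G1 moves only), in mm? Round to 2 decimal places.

Sum the Euclidean lengths of each G1 segment: total = 43.70 mm.

43.70 mm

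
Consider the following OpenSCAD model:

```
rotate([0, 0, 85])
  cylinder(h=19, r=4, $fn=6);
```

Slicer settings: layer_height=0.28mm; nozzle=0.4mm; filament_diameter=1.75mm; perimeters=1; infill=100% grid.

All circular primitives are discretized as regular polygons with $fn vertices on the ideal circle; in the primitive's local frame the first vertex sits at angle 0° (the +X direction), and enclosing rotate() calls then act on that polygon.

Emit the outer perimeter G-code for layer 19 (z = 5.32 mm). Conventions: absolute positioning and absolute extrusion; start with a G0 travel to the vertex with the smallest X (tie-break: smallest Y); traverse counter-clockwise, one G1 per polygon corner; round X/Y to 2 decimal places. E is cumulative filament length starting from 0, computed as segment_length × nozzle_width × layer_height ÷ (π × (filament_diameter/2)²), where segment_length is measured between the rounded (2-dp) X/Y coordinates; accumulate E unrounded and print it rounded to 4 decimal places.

At z = 5.32 mm: the cylinder: section is a regular 6-gon, circumradius r=4; (rotated 85° about Z; rotation is an isometry so areas/perimeters/island counts are preserved). The outline is a single polygon with 6 vertices. Extrusion per mm of travel: 0.4 × 0.28 / (π × 0.875²) = 0.046564. Accumulating E over each segment gives final E = 1.1175.

G0 X-3.63 Y-1.69 Z5.32
G1 X-0.35 Y-3.98 E0.1863
G1 X3.28 Y-2.29 E0.3727
G1 X3.63 Y1.69 E0.5588
G1 X0.35 Y3.98 E0.7450
G1 X-3.28 Y2.29 E0.9315
G1 X-3.63 Y-1.69 E1.1175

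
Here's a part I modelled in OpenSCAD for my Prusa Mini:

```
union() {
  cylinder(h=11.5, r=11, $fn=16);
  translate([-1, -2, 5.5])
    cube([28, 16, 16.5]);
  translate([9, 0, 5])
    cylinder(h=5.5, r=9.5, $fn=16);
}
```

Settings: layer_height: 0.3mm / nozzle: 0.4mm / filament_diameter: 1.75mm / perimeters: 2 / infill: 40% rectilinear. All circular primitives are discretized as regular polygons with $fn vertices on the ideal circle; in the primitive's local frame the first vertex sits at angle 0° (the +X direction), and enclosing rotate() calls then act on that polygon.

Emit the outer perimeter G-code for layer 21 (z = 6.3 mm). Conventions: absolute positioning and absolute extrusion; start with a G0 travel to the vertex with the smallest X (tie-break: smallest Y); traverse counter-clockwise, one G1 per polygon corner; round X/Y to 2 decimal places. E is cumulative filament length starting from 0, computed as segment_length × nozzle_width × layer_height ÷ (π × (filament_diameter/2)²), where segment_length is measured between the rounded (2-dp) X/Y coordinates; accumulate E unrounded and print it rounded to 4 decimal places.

G0 X-11.00 Y0.00 Z6.30
G1 X-10.16 Y-4.21 E0.2142
G1 X-7.78 Y-7.78 E0.4282
G1 X-4.21 Y-10.16 E0.6423
G1 X0.00 Y-11.00 E0.8565
G1 X4.21 Y-10.16 E1.0707
G1 X6.07 Y-8.92 E1.1822
G1 X9.00 Y-9.50 E1.3312
G1 X12.64 Y-8.78 E1.5163
G1 X15.72 Y-6.72 E1.7012
G1 X17.78 Y-3.64 E1.8860
G1 X18.10 Y-2.00 E1.9694
G1 X27.00 Y-2.00 E2.4134
G1 X27.00 Y14.00 E3.2117
G1 X-1.00 Y14.00 E4.6086
G1 X-1.00 Y10.80 E4.7682
G1 X-4.21 Y10.16 E4.9315
G1 X-7.78 Y7.78 E5.1456
G1 X-10.16 Y4.21 E5.3597
G1 X-11.00 Y0.00 E5.5738

At z = 6.3 mm: the cylinder: section is a regular 16-gon, circumradius r=11; the 28×16 cube at (-1, -2) contributes its full rectangle; the cylinder at (9, 0): section is a regular 16-gon, circumradius r=9.5; Taking the union: the regions partially overlap (shared area 352.67 mm²), so overlapping operands fuse into one piece — 1 connected region. The outline is a single polygon with 19 vertices. Extrusion per mm of travel: 0.4 × 0.3 / (π × 0.875²) = 0.049890. Accumulating E over each segment gives final E = 5.5738.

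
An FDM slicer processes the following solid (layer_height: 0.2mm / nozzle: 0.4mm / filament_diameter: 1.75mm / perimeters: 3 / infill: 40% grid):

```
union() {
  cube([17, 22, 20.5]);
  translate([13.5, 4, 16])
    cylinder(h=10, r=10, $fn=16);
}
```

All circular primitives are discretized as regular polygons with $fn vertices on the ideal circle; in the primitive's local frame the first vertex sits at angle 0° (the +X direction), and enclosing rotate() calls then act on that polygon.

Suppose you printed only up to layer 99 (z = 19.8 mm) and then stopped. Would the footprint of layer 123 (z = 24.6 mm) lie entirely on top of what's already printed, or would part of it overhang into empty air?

entirely on top

Compare the two slices. At z = 19.8: the cube (footprint 17×22) is included at this height (area 374.00 mm²); the r=10 cylinder at (13.5, 4) gives a regular 16-gon of circumradius 10 (constant along its height) (area = (16/2)·10.000²·sin(360°/16) = 306.15 mm²); Merging all regions: the regions partially overlap — summed areas 680.15 mm² minus the doubly-counted overlap 162.72 mm² gives 517.43 mm² — area = 517.43 mm². At z = 24.6: the cube is not intersected at this z (z outside [0, 20.5]); the cylinder at (13.5, 4): section is a regular 16-gon, circumradius r=10 (area = (16/2)·10.000²·sin(360°/16) = 306.15 mm²); Combining (union): only the r=10 cylinder at (13.5, 4) is present, so the union is just that shape — area = 306.15 mm². Checking containment: the cross-section at z = 24.6 is a subset of the cross-section at z = 19.8.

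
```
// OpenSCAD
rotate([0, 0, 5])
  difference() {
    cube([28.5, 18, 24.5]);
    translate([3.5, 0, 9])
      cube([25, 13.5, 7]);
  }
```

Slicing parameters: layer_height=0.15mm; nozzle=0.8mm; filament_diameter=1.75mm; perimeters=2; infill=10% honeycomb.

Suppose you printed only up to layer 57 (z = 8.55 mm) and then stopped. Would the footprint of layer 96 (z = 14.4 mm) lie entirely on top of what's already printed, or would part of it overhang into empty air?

Compare the two slices. At z = 8.55: the cube (footprint 28.5×18) is included at this height (area 513.00 mm²); the cube at (3.5, 0) is absent (z outside [9, 16]); Subtracting the remaining from the first: none of the subtracted shapes is present at this height, so the 28.5×18 cube is unchanged — area = 513.00 mm²; (rotated 5° about Z; rotation is an isometry so areas/perimeters/island counts are preserved). At z = 14.4: the cube is present — its section is the full 28.5×18 rectangle (area 513.00 mm²); the 25×13.5 cube at (3.5, 0) contributes its full rectangle (area 337.50 mm²); Subtracting the remaining from the first: starting from the 28.5×18 cube (513.00 mm²), the 25×13.5 cube at (3.5, 0) lies inside it touching the edge (removes its full 337.50 mm²) — area = 175.50 mm²; (rotated 5° about Z; rotation is an isometry so areas/perimeters/island counts are preserved). Checking containment: the cross-section at z = 14.4 is a subset of the cross-section at z = 8.55.

entirely on top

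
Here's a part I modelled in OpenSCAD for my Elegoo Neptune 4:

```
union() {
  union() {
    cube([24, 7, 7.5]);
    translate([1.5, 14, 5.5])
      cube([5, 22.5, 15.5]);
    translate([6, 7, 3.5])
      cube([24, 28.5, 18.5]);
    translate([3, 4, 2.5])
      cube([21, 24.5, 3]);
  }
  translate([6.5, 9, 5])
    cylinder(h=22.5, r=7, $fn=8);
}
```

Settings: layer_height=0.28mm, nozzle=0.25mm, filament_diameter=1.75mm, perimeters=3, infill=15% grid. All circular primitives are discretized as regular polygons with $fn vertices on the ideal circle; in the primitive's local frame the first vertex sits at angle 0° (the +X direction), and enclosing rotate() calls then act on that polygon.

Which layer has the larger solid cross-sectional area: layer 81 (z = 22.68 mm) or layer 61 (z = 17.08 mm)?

Layer 81 (z = 22.68): the cube is absent (z outside [0, 7.5]); the cube at (1.5, 14) is absent (z outside [5.5, 21]); the cube at (6, 7) does not reach this height (z outside [3.5, 22]); the cube at (3, 4) is absent (z outside [2.5, 5.5]); Merging all regions: nothing is present at this height; the cylinder at (6.5, 9): section is a regular 8-gon, circumradius r=7 (area = (8/2)·7.000²·sin(360°/8) = 138.59 mm²); Combining (union): only the r=7 cylinder at (6.5, 9) is present, so the union is just that shape — area = 138.59 mm². So its area = 138.59 mm². Layer 61 (z = 17.08): the cube is absent (z outside [0, 7.5]); the 5×22.5 cube at (1.5, 14) contributes its full rectangle (area 112.50 mm²); the 24×28.5 cube at (6, 7) contributes its full rectangle (area 684.00 mm²); the cube at (3, 4) is not intersected at this z (z outside [2.5, 5.5]); Merging all regions: the regions partially overlap — summed areas 796.50 mm² minus the doubly-counted overlap 10.75 mm² gives 785.75 mm² — area = 785.75 mm²; the r=7 cylinder at (6.5, 9) gives a regular 8-gon of circumradius 7 (constant along its height) (area = (8/2)·7.000²·sin(360°/8) = 138.59 mm²); Merging all regions: the regions partially overlap — summed areas 924.34 mm² minus the doubly-counted overlap 56.15 mm² gives 868.19 mm² — area = 868.19 mm². So its area = 868.19 mm². Layer 61 is larger (868.19 vs 138.59 mm²).

layer 61 (z = 17.08 mm)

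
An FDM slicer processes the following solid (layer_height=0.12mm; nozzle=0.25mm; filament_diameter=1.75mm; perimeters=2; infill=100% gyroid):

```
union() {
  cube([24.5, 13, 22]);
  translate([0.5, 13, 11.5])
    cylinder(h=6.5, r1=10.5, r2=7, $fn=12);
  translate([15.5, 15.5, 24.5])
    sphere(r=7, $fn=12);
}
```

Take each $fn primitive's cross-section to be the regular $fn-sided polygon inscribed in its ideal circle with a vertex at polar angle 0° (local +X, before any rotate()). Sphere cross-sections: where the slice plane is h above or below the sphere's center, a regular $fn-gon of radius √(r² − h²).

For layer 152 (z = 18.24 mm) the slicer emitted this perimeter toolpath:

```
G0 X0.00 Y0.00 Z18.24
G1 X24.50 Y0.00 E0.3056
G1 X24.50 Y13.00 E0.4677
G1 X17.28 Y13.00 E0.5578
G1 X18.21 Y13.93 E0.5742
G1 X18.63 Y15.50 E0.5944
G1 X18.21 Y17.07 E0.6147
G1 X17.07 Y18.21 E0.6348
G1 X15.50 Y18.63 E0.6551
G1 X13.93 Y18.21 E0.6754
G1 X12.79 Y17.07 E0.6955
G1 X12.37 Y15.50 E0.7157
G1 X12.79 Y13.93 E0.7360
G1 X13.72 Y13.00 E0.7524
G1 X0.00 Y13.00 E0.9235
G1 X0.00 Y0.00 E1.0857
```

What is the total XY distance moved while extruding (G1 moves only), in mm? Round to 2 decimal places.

Sum the Euclidean lengths of each G1 segment: total = 87.05 mm.

87.05 mm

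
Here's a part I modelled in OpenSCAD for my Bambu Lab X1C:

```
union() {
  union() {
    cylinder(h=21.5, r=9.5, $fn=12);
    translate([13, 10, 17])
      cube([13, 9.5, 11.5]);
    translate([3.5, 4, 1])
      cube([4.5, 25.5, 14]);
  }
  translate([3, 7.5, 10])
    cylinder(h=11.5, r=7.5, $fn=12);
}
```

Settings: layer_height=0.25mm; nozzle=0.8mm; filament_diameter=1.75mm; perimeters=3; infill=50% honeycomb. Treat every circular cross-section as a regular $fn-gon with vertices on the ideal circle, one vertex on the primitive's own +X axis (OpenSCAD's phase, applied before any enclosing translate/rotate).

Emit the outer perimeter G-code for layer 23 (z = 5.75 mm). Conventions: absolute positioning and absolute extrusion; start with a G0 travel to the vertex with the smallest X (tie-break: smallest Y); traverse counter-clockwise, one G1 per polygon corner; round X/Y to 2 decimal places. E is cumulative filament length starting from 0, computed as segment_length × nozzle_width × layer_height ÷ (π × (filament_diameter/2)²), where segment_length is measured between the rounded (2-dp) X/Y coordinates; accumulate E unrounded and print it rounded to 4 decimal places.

G0 X-9.50 Y0.00 Z5.75
G1 X-8.23 Y-4.75 E0.4088
G1 X-4.75 Y-8.23 E0.8181
G1 X0.00 Y-9.50 E1.2269
G1 X4.75 Y-8.23 E1.6357
G1 X8.23 Y-4.75 E2.0450
G1 X9.50 Y0.00 E2.4538
G1 X8.23 Y4.75 E2.8626
G1 X8.00 Y4.98 E2.8897
G1 X8.00 Y29.50 E4.9285
G1 X3.50 Y29.50 E5.3027
G1 X3.50 Y8.56 E7.0439
G1 X0.00 Y9.50 E7.3452
G1 X-4.75 Y8.23 E7.7540
G1 X-8.23 Y4.75 E8.1633
G1 X-9.50 Y0.00 E8.5721

At z = 5.75 mm: the cylinder: section is a regular 12-gon, circumradius r=9.5; the cube at (13, 10) is not intersected at this z (z outside [17, 28.5]); the 4.5×25.5 cube at (3.5, 4) contributes its full rectangle; Merging all regions: the regions partially overlap (shared area 13.95 mm²), so overlapping operands fuse into one piece — 1 connected region; the cylinder at (3, 7.5) does not reach this height (z outside [10, 21.5]); Taking the union: only the result so far is present, so the union is just that shape — 1 connected region. The outline is a single polygon with 15 vertices. Extrusion per mm of travel: 0.8 × 0.25 / (π × 0.875²) = 0.083150. Accumulating E over each segment gives final E = 8.5721.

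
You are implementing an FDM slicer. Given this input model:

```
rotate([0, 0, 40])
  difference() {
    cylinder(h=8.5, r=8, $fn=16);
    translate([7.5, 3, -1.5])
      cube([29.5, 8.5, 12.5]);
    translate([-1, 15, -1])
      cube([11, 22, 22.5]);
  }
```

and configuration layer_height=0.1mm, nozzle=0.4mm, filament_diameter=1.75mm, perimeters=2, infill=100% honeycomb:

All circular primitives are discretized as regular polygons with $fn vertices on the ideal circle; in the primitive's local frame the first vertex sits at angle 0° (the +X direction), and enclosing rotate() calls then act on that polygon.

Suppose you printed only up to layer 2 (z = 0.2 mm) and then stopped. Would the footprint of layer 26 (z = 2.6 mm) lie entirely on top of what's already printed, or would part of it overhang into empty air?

entirely on top

Compare the two slices. At z = 0.2: the r=8 cylinder contributes a regular 16-gon of circumradius 8 (area = (16/2)·8.000²·sin(360°/16) = 195.93 mm²); the 29.5×8.5 cube at (7.5, 3) contributes its full rectangle (area 250.75 mm²); the cube at (-1, 15) is present — its section is the full 11×22 rectangle (area 242.00 mm²); After the difference (first − rest): starting from the r=8 cylinder (195.93 mm²), the 29.5×8.5 cube at (7.5, 3) misses the remaining region (no effect); the 11×22 cube at (-1, 15) misses the remaining region (no effect) — area = 195.93 mm²; (whole slice rotated 40° about Z — lengths, areas and connectivity unchanged). At z = 2.6: the r=8 cylinder contributes a regular 16-gon of circumradius 8 (area = (16/2)·8.000²·sin(360°/16) = 195.93 mm²); the 29.5×8.5 cube at (7.5, 3) contributes its full rectangle (area 250.75 mm²); the cube at (-1, 15) (footprint 11×22) is included at this height (area 242.00 mm²); Taking the first minus the rest: starting from the r=8 cylinder (195.93 mm²), the 29.5×8.5 cube at (7.5, 3) misses the remaining region (no effect); the 11×22 cube at (-1, 15) misses the remaining region (no effect) — area = 195.93 mm²; (whole slice rotated 40° about Z — lengths, areas and connectivity unchanged). Checking containment: the cross-section at z = 2.6 is a subset of the cross-section at z = 0.2.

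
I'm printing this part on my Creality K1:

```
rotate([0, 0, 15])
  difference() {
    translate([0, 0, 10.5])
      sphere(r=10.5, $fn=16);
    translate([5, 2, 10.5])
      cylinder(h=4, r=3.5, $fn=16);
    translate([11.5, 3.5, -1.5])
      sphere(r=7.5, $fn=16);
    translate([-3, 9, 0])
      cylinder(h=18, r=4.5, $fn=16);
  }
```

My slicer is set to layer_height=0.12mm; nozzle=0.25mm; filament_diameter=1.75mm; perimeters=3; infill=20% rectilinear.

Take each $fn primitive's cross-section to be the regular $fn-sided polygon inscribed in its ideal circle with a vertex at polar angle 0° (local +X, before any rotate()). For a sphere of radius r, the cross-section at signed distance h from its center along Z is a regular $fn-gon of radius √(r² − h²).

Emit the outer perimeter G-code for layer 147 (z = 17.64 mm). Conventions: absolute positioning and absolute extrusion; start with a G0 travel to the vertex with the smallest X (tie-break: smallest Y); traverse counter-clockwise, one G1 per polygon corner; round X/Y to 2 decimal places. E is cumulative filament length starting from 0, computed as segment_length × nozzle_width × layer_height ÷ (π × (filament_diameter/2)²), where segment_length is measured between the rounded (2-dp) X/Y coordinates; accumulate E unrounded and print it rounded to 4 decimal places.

At z = 17.64 mm: the r=10.5 sphere slices to a regular 16-gon of circumradius 7.699 (√(r²−h²) with h=7.14 from center); the cylinder at (5, 2) is not intersected at this z (z outside [10.5, 14.5]); the sphere at (11.5, 3.5) is not intersected at this z (|z−center|=19.140 > r=7.5); the r=4.5 cylinder at (-3, 9) gives a regular 16-gon of circumradius 4.5 (constant along its height); After the difference (first − rest): starting from the r=10.5 sphere, the r=4.5 cylinder at (-3, 9) partially overlaps it — only the 12.36 mm² overlap (of its 61.99 mm²) is removed, clipping the outline — 1 connected region; (rotated 15° about Z; rotation is an isometry so areas/perimeters/island counts are preserved). The outline is a single polygon with 20 vertices. Extrusion per mm of travel: 0.25 × 0.12 / (π × 0.875²) = 0.012473. Accumulating E over each segment gives final E = 0.6098.

G0 X-7.63 Y1.00 Z17.64
G1 X-7.44 Y-1.99 E0.0374
G1 X-6.11 Y-4.69 E0.0749
G1 X-3.85 Y-6.67 E0.1124
G1 X-1.00 Y-7.63 E0.1499
G1 X1.99 Y-7.44 E0.1873
G1 X4.69 Y-6.11 E0.2248
G1 X6.67 Y-3.85 E0.2623
G1 X7.63 Y-1.00 E0.2998
G1 X7.44 Y1.99 E0.3372
G1 X6.11 Y4.69 E0.3747
G1 X3.85 Y6.67 E0.4122
G1 X1.00 Y7.63 E0.4497
G1 X-0.78 Y7.52 E0.4719
G1 X-0.77 Y7.33 E0.4743
G1 X-1.33 Y5.67 E0.4961
G1 X-2.49 Y4.35 E0.5181
G1 X-4.06 Y3.57 E0.5399
G1 X-5.81 Y3.46 E0.5618
G1 X-6.70 Y3.76 E0.5735
G1 X-7.63 Y1.00 E0.6098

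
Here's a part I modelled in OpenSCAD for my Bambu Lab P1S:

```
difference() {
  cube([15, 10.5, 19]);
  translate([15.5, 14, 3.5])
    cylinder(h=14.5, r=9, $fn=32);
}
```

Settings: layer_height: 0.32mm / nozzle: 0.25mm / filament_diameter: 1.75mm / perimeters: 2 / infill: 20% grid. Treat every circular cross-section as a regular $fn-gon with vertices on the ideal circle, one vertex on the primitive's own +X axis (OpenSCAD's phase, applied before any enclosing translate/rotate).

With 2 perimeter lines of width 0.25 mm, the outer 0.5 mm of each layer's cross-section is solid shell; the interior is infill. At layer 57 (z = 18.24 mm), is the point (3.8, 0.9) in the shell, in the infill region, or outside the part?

infill

At z = 18.24 mm: the cube (footprint 15×10.5) is included at this height; the cylinder at (15.5, 14) does not reach this height (z outside [3.5, 18]); Subtracting the remaining from the first: none of the subtracted shapes is present at this height, so the 15×10.5 cube is unchanged — 1 connected region. Overall, the cross-section is a single solid region. The nearest boundary edge runs (0.00, 0.00)→(15.00, 0.00); distance from the point to it = 0.90 mm. The point is inside the cross-section and 0.90 mm from the nearest boundary — more than the 0.5 mm shell width (2 × 0.25), so it's in the infill interior.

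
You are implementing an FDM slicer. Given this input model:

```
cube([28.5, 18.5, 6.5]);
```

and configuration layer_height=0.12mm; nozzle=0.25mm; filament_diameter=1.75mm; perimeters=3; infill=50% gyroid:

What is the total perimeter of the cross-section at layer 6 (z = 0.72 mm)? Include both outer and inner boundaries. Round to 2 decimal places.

At z = 0.72 mm: the 28.5×18.5 cube contributes its full rectangle (perimeter 94.00 mm). Overall, the cross-section is a single solid region. Total boundary length (outer) = 94.00 mm.

94.00 mm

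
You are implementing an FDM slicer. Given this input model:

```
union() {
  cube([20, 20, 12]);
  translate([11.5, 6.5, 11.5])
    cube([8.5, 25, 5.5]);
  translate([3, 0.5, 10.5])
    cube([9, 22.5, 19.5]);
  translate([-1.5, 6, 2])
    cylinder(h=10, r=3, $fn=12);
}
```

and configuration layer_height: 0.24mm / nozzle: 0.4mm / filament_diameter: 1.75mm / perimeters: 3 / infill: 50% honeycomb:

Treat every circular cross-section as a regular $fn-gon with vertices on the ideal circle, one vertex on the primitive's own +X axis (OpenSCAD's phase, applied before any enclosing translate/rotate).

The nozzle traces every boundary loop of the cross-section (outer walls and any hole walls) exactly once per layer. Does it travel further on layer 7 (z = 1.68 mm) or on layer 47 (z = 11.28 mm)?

layer 47 (z = 11.28 mm)

Layer 7 (z = 1.68): the cube is present — its section is the full 20×20 rectangle (perimeter 80.00 mm); the cube at (11.5, 6.5) is not intersected at this z (z outside [11.5, 17]); the cube at (3, 0.5) is absent (z outside [10.5, 30]); the cylinder at (-1.5, 6) is not intersected at this z (z outside [2, 12]); Merging all regions: only the 20×20 cube is present, so the union is just that shape — boundary = 80.00 mm. So its perimeter = 80.00 mm. Layer 47 (z = 11.28): the cube (footprint 20×20) is included at this height (perimeter 80.00 mm); the cube at (11.5, 6.5) is not intersected at this z (z outside [11.5, 17]); the cube at (3, 0.5) (footprint 9×22.5) is included at this height (perimeter 63.00 mm); the cylinder at (-1.5, 6): section is a regular 12-gon, circumradius r=3 (perimeter = 2·12·3.000·sin(180°/12) = 18.63 mm); Taking the union: the regions partially overlap (shared area 180.60 mm²), so the edge portions inside another operand are dropped and the merged outline is re-measured after clipping — boundary = 93.23 mm. So its perimeter = 93.23 mm. Layer 47 is larger (93.23 vs 80.00 mm).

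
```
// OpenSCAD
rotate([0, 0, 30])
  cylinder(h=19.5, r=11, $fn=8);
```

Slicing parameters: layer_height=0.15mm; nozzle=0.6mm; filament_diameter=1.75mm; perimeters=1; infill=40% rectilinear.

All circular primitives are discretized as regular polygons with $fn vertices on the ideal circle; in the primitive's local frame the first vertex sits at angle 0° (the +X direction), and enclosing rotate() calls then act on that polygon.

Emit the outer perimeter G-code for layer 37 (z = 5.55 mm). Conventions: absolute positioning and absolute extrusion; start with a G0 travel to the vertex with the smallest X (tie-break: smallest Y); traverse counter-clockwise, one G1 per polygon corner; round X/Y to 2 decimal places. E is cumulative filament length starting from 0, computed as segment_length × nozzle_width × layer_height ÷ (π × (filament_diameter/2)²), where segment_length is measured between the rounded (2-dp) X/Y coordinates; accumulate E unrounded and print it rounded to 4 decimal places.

G0 X-10.63 Y2.85 Z5.55
G1 X-9.53 Y-5.50 E0.3151
G1 X-2.85 Y-10.63 E0.6303
G1 X5.50 Y-9.53 E0.9454
G1 X10.63 Y-2.85 E1.2606
G1 X9.53 Y5.50 E1.5757
G1 X2.85 Y10.63 E1.8909
G1 X-5.50 Y9.53 E2.2060
G1 X-10.63 Y2.85 E2.5212

At z = 5.55 mm: the r=11 cylinder gives a regular 8-gon of circumradius 11 (constant along its height); (whole slice rotated 30° about Z — lengths, areas and connectivity unchanged). The outline is a single polygon with 8 vertices. Extrusion per mm of travel: 0.6 × 0.15 / (π × 0.875²) = 0.037418. Accumulating E over each segment gives final E = 2.5212.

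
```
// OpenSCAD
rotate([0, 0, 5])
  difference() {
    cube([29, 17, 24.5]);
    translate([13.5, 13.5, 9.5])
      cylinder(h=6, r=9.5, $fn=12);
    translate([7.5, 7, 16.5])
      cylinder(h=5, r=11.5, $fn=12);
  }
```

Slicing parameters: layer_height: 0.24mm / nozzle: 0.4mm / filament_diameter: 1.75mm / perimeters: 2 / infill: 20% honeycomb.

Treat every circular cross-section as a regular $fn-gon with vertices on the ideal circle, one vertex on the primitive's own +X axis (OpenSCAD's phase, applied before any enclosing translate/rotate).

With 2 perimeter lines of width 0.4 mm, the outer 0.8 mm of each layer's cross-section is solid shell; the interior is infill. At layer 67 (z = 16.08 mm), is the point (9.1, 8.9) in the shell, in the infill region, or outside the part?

infill

At z = 16.08 mm: the cube is present — its section is the full 29×17 rectangle; the cylinder at (13.5, 13.5) is not intersected at this z (z outside [9.5, 15.5]); the cylinder at (7.5, 7) does not reach this height (z outside [16.5, 21.5]); Subtracting the remaining from the first: none of the subtracted shapes is present at this height, so the 29×17 cube is unchanged — 1 connected region; (whole slice rotated 5° about Z — lengths, areas and connectivity unchanged). Overall, the cross-section is a single solid region. Undo the 5° rotation: the query point maps to (9.841, 8.073) in the un-rotated model frame. The nearest boundary edge runs (0.00, 0.00)→(29.00, 0.00); distance from the point to it = 8.07 mm. The point is inside the cross-section and 8.07 mm from the nearest boundary — more than the 0.8 mm shell width (2 × 0.4), so it's in the infill interior.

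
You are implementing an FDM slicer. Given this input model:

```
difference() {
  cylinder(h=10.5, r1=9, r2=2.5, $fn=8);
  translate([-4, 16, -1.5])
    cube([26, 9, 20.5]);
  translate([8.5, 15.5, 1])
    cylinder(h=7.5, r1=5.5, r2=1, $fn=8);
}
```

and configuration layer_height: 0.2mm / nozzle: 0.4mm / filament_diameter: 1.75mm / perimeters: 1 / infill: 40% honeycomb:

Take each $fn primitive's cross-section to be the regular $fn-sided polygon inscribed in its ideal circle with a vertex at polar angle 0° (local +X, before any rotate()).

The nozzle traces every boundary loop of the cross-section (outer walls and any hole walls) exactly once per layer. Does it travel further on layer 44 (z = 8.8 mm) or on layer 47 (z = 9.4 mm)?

layer 44 (z = 8.8 mm)

Layer 44 (z = 8.8): the cone (r1=9→r2=2.5) has section circumradius 3.552 here — a regular 8-gon (perimeter = 2·8·3.552·sin(180°/8) = 21.75 mm); the cube at (-4, 16) (footprint 26×9) is included at this height (perimeter 70.00 mm); the cone at (8.5, 15.5) is not intersected at this z (z outside [1, 8.5]); Taking the first minus the rest: starting from the cone, the 26×9 cube at (-4, 16) misses the remaining region (no effect) — boundary = 21.75 mm. So its perimeter = 21.75 mm. Layer 47 (z = 9.4): the cone (r1=9→r2=2.5) has section circumradius 3.181 here — a regular 8-gon (perimeter = 2·8·3.181·sin(180°/8) = 19.48 mm); the 26×9 cube at (-4, 16) contributes its full rectangle (perimeter 70.00 mm); the cone at (8.5, 15.5) is absent (z outside [1, 8.5]); Taking the first minus the rest: starting from the cone, the 26×9 cube at (-4, 16) misses the remaining region (no effect) — boundary = 19.48 mm. So its perimeter = 19.48 mm. Layer 44 is larger (21.75 vs 19.48 mm).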